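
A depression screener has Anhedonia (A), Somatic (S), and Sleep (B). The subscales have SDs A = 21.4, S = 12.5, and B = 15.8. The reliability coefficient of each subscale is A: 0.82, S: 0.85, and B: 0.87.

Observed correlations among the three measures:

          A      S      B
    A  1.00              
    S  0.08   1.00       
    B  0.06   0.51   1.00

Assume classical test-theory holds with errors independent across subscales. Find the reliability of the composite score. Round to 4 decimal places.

0.8796

Var(A+S+B) = 21.4² + 12.5² + 15.8² + 2·[21.4·12.5·0.08 + 21.4·15.8·0.06 + 12.5·15.8·0.51] = 863.85 + 284.824 = 1148.67.
Under uncorrelated errors the observed covariances equal the true-score covariances, so only the own-variance terms attenuate.
True-score variance = [21.4²·0.82 + 12.5²·0.85 + 15.8²·0.87] + 284.824 = 725.526 + 284.824 = 1010.35.
Reliability = 1010.35 / 1148.67 = 0.8796.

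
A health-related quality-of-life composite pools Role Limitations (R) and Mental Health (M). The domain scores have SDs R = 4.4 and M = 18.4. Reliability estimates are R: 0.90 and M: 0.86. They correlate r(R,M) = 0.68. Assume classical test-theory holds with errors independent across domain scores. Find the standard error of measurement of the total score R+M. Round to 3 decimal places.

Var(total) = 357.92 + 110.106 = 468.026.
True-score variance = 308.586 + 110.106 = 418.691, so reliability = 0.8946.
Error variance = 468.026 − 418.691 = 49.3344; SEM = √49.3344 = 7.024.

7.024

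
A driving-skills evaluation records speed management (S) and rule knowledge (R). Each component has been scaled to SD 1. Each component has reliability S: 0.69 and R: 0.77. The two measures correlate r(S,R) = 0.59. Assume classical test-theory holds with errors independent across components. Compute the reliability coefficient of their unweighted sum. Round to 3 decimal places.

Var(S+R) = 2 + 2·[0.59] = 2 + 1.18 = 3.18.
Under uncorrelated errors the observed covariances equal the true-score covariances, so only the own-variance terms attenuate.
True-score variance = [0.69 + 0.77] + 1.18 = 1.46 + 1.18 = 2.64.
Reliability = 2.64 / 3.18 = 0.830.

0.830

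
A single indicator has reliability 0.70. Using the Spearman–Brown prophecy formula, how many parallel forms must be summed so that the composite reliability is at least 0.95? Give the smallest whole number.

9

k ≥ ρ*(1−ρ₁)/(ρ₁(1−ρ*)) = 0.95·0.30 / (0.70·0.05) = 8.143.
Smallest integer k = 9.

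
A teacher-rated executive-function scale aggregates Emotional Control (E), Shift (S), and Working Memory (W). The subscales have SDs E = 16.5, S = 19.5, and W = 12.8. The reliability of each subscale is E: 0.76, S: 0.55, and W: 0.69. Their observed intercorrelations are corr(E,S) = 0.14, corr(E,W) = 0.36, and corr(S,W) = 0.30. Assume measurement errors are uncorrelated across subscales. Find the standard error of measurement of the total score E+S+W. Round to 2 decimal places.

16.95

Var(total) = 816.34 + 391.914 = 1208.25.
True-score variance = 529.097 + 391.914 = 921.011, so reliability = 0.7623.
Error variance = 1208.25 − 921.011 = 287.243; SEM = √287.243 = 16.95.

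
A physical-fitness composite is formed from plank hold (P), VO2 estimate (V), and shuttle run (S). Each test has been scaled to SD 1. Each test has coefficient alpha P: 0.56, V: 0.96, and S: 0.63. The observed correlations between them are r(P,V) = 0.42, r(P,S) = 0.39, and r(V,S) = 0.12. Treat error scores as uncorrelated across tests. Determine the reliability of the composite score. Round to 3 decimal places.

Var(P+V+S) = 3 + 2·[0.42 + 0.39 + 0.12] = 3 + 1.86 = 4.86.
Because errors are independent across components, Cov(Tᵢ,Tⱼ) = Cov(Xᵢ,Xⱼ); the off-diagonal part of the true-score variance is the same as above.
True-score variance = [0.56 + 0.96 + 0.63] + 1.86 = 2.15 + 1.86 = 4.01.
Reliability = 4.01 / 4.86 = 0.825.

0.825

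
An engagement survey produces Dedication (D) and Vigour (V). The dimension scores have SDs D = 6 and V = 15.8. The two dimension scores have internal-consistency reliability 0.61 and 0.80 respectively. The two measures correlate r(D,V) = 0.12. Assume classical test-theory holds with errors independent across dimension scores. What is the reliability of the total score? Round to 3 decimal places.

Var(D+V) = 6² + 15.8² + 2·[6·15.8·0.12] = 285.64 + 22.752 = 308.392.
Under uncorrelated errors the observed covariances equal the true-score covariances, so only the own-variance terms attenuate.
True-score variance = [6²·0.61 + 15.8²·0.80] + 22.752 = 221.672 + 22.752 = 244.424.
Reliability = 244.424 / 308.392 = 0.793.

0.793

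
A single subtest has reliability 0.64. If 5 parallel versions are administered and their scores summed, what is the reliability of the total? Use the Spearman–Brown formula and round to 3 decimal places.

ρ_k = kρ / (1 + (k−1)ρ) = 5·0.64 / (1 + 4·0.64) = 3.200 / 3.560 = 0.899.

0.899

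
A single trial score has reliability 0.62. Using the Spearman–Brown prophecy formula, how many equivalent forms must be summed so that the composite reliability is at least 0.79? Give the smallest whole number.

k ≥ ρ*(1−ρ₁)/(ρ₁(1−ρ*)) = 0.79·0.38 / (0.62·0.21) = 2.306.
Smallest integer k = 3.

3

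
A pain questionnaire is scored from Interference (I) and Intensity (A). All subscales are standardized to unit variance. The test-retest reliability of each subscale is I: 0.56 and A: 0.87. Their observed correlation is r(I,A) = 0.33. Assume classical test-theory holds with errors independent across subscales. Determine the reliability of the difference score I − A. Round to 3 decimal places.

Var(I−A) = 1 + 1 − 2·0.33 = 2 − 0.66 = 1.34.
Because errors are independent across components, Cov(Tᵢ,Tⱼ) = Cov(Xᵢ,Xⱼ); the off-diagonal part of the true-score variance is the same as above.
True-score variance = [0.56 + 0.87] − 0.66 = 1.43 − 0.66 = 0.77.
Reliability = 0.77 / 1.34 = 0.575.

0.575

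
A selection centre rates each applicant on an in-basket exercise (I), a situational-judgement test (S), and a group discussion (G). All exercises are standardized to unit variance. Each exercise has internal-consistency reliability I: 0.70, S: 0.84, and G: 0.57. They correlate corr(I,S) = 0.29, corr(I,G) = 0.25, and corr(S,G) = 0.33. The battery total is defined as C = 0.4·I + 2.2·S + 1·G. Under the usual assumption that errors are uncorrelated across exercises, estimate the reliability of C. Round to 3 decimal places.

Var(C) = 0.4² + 2.2² + 1 + 2·[0.88·0.29 + 0.4·0.25 + 2.2·0.33] = 6 + 2.1624 = 8.1624.
Under uncorrelated errors the observed covariances equal the true-score covariances, so only the own-variance terms attenuate.
True-score variance = [0.4²·0.70 + 2.2²·0.84 + 0.57] + 2.1624 = 4.7476 + 2.1624 = 6.91.
Reliability = 6.91 / 8.1624 = 0.847.

0.847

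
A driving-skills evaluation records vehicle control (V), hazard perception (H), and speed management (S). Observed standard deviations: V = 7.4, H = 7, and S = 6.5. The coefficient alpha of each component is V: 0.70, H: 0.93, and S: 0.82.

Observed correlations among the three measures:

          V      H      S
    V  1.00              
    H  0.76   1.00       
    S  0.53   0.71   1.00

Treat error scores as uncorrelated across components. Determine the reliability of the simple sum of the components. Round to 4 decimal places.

0.9193

Var(V+H+S) = 7.4² + 7² + 6.5² + 2·[7.4·7·0.76 + 7.4·6.5·0.53 + 7·6.5·0.71] = 146.01 + 194.332 = 340.342.
With uncorrelated errors the cross-covariances are all true-score covariance, so they carry over unchanged; only the diagonal terms shrink to ρᵢσᵢ².
True-score variance = [7.4²·0.70 + 7²·0.93 + 6.5²·0.82] + 194.332 = 118.547 + 194.332 = 312.879.
Reliability = 312.879 / 340.342 = 0.9193.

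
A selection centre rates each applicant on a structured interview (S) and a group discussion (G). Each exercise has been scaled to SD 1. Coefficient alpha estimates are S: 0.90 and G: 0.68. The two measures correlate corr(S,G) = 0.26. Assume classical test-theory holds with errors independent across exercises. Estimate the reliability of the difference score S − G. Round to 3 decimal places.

Var(S−G) = 1 + 1 − 2·0.26 = 2 − 0.52 = 1.48.
Under uncorrelated errors the observed covariances equal the true-score covariances, so only the own-variance terms attenuate.
True-score variance = [0.90 + 0.68] − 0.52 = 1.58 − 0.52 = 1.06.
Reliability = 1.06 / 1.48 = 0.716.

0.716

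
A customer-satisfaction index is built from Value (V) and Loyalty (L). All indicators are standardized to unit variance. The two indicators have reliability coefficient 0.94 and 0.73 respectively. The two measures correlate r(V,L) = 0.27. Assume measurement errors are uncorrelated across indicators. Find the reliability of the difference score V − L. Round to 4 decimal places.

0.7740

Var(V−L) = 1 + 1 − 2·0.27 = 2 − 0.54 = 1.46.
Under uncorrelated errors the observed covariances equal the true-score covariances, so only the own-variance terms attenuate.
True-score variance = [0.94 + 0.73] − 0.54 = 1.67 − 0.54 = 1.13.
Reliability = 1.13 / 1.46 = 0.7740.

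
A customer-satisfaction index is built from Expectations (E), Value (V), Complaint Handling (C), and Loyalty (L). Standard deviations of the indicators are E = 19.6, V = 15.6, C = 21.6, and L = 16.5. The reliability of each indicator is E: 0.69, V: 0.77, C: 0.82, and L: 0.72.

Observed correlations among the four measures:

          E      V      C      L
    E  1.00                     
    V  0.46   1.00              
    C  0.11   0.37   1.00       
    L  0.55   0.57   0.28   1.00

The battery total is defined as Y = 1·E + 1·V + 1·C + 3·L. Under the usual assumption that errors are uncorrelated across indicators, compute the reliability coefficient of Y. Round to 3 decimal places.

0.859

Var(Y) = 19.6² + 15.6² + 21.6² + 3²·16.5² + 2·[19.6·15.6·0.46 + 19.6·21.6·0.11 + 3·19.6·16.5·0.55 + 15.6·21.6·0.37 + 3·15.6·16.5·0.57 + 3·21.6·16.5·0.28] = 3544.33 + 3170.07 = 6714.4.
Under uncorrelated errors the observed covariances equal the true-score covariances, so only the own-variance terms attenuate.
True-score variance = [19.6²·0.69 + 15.6²·0.77 + 21.6²·0.82 + 3²·16.5²·0.72] + 3170.07 = 2599.22 + 3170.07 = 5769.29.
Reliability = 5769.29 / 6714.4 = 0.859.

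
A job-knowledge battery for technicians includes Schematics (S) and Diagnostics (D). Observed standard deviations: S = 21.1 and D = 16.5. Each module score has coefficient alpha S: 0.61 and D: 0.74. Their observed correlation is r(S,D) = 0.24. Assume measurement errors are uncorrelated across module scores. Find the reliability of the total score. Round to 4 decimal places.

Var(S+D) = 21.1² + 16.5² + 2·[21.1·16.5·0.24] = 717.46 + 167.112 = 884.572.
Because errors are independent across components, Cov(Tᵢ,Tⱼ) = Cov(Xᵢ,Xⱼ); the off-diagonal part of the true-score variance is the same as above.
True-score variance = [21.1²·0.61 + 16.5²·0.74] + 167.112 = 473.043 + 167.112 = 640.155.
Reliability = 640.155 / 884.572 = 0.7237.

0.7237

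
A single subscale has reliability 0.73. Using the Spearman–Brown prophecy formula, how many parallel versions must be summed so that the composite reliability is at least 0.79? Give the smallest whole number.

2

k ≥ ρ*(1−ρ₁)/(ρ₁(1−ρ*)) = 0.79·0.27 / (0.73·0.21) = 1.391.
Smallest integer k = 2.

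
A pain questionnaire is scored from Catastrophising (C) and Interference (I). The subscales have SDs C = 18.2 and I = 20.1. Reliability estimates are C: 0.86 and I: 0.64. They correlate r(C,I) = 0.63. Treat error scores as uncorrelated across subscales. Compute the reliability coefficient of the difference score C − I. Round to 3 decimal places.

Var(C−I) = 18.2² + 20.1² − 2·18.2·20.1·0.63 = 735.25 − 460.933 = 274.317.
Because errors are independent across components, Cov(Tᵢ,Tⱼ) = Cov(Xᵢ,Xⱼ); the off-diagonal part of the true-score variance is the same as above.
True-score variance = [18.2²·0.86 + 20.1²·0.64] − 460.933 = 543.433 − 460.933 = 82.4996.
Reliability = 82.4996 / 274.317 = 0.301.

0.301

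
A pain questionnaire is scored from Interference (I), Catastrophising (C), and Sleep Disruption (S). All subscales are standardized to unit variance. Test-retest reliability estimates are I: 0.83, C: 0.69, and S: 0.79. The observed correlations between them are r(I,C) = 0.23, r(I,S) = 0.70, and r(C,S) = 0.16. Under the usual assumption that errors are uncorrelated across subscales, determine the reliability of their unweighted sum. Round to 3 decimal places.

Var(I+C+S) = 3 + 2·[0.23 + 0.70 + 0.16] = 3 + 2.18 = 5.18.
With uncorrelated errors the cross-covariances are all true-score covariance, so they carry over unchanged; only the diagonal terms shrink to ρᵢσᵢ².
True-score variance = [0.83 + 0.69 + 0.79] + 2.18 = 2.31 + 2.18 = 4.49.
Reliability = 4.49 / 5.18 = 0.867.

0.867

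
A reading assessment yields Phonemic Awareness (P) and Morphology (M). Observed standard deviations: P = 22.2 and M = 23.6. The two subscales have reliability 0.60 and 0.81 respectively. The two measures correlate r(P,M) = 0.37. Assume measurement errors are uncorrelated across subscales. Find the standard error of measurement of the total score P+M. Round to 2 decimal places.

Var(total) = 1049.8 + 387.701 = 1437.5.
True-score variance = 746.842 + 387.701 = 1134.54, so reliability = 0.7892.
Error variance = 1437.5 − 1134.54 = 302.958; SEM = √302.958 = 17.41.

17.41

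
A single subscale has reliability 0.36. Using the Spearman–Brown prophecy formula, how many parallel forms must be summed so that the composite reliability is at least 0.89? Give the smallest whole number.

15

k ≥ ρ*(1−ρ₁)/(ρ₁(1−ρ*)) = 0.89·0.64 / (0.36·0.11) = 14.384.
Smallest integer k = 15.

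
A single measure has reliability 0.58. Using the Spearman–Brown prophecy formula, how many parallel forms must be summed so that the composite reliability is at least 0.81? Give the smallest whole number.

4

k ≥ ρ*(1−ρ₁)/(ρ₁(1−ρ*)) = 0.81·0.42 / (0.58·0.19) = 3.087.
Smallest integer k = 4.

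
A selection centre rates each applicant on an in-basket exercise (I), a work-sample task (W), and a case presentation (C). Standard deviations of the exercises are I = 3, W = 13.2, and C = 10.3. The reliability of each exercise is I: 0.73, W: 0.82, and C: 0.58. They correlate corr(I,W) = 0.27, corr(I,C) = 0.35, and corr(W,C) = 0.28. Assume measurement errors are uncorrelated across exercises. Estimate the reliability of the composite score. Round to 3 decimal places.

Var(I+W+C) = 3² + 13.2² + 10.3² + 2·[3·13.2·0.27 + 3·10.3·0.35 + 13.2·10.3·0.28] = 289.33 + 119.152 = 408.482.
Because errors are independent across components, Cov(Tᵢ,Tⱼ) = Cov(Xᵢ,Xⱼ); the off-diagonal part of the true-score variance is the same as above.
True-score variance = [3²·0.73 + 13.2²·0.82 + 10.3²·0.58] + 119.152 = 210.979 + 119.152 = 330.131.
Reliability = 330.131 / 408.482 = 0.808.

0.808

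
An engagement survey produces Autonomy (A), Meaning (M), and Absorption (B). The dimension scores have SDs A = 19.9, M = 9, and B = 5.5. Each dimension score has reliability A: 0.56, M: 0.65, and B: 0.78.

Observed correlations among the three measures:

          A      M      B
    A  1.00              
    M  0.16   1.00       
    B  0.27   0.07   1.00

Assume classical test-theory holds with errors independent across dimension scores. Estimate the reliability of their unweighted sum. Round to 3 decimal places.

0.668

Var(A+M+B) = 19.9² + 9² + 5.5² + 2·[19.9·9·0.16 + 19.9·5.5·0.27 + 9·5.5·0.07] = 507.26 + 123.345 = 630.605.
Because errors are independent across components, Cov(Tᵢ,Tⱼ) = Cov(Xᵢ,Xⱼ); the off-diagonal part of the true-score variance is the same as above.
True-score variance = [19.9²·0.56 + 9²·0.65 + 5.5²·0.78] + 123.345 = 298.011 + 123.345 = 421.356.
Reliability = 421.356 / 630.605 = 0.668.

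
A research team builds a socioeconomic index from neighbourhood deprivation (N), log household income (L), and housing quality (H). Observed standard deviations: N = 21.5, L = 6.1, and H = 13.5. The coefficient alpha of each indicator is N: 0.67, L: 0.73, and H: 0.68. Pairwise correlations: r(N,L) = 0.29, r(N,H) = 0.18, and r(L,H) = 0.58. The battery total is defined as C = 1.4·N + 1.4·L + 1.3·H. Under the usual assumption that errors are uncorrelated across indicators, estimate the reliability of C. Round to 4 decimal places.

0.7682

Var(C) = 1.4²·21.5² + 1.4²·6.1² + 1.3²·13.5² + 2·[1.96·21.5·6.1·0.29 + 1.82·21.5·13.5·0.18 + 1.82·6.1·13.5·0.58] = 1286.94 + 513.12 = 1800.06.
Because errors are independent across components, Cov(Tᵢ,Tⱼ) = Cov(Xᵢ,Xⱼ); the off-diagonal part of the true-score variance is the same as above.
True-score variance = [1.4²·21.5²·0.67 + 1.4²·6.1²·0.73 + 1.3²·13.5²·0.68] + 513.12 = 869.708 + 513.12 = 1382.83.
Reliability = 1382.83 / 1800.06 = 0.7682.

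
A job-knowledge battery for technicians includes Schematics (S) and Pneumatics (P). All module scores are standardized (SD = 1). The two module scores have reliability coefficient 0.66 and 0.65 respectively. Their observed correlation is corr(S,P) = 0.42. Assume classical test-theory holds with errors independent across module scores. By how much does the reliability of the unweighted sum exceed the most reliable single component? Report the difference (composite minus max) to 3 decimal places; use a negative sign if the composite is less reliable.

0.097

Var(sum) = 2 + 0.84 = 2.84; true-score variance = 1.31 + 0.84 = 2.15; composite reliability = 0.7570.
Max component reliability = 0.6600.
Difference = 0.7570 − 0.6600 = 0.097.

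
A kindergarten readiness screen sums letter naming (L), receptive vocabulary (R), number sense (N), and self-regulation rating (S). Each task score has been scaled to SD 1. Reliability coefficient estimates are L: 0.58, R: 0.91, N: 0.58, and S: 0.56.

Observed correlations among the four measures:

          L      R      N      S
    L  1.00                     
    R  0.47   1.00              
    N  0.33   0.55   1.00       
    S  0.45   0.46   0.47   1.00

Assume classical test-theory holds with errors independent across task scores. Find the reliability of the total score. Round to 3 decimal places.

Var(L+R+N+S) = 4 + 2·[0.47 + 0.33 + 0.45 + 0.55 + 0.46 + 0.47] = 4 + 5.46 = 9.46.
With uncorrelated errors the cross-covariances are all true-score covariance, so they carry over unchanged; only the diagonal terms shrink to ρᵢσᵢ².
True-score variance = [0.58 + 0.91 + 0.58 + 0.56] + 5.46 = 2.63 + 5.46 = 8.09.
Reliability = 8.09 / 9.46 = 0.855.

0.855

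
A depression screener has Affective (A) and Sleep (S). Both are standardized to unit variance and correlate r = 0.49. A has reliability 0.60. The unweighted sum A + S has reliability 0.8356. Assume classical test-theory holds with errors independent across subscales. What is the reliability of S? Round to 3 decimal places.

0.910

Var(A+S) = 2 + 2·0.49 = 2.980.
True-score variance = ρ_A + ρ_S + 2·0.49, so 0.8356 = (0.60 + ρ_S + 0.98) / 2.980.
ρ_S = 0.8356·2.980 − 0.60 − 0.98 = 0.910.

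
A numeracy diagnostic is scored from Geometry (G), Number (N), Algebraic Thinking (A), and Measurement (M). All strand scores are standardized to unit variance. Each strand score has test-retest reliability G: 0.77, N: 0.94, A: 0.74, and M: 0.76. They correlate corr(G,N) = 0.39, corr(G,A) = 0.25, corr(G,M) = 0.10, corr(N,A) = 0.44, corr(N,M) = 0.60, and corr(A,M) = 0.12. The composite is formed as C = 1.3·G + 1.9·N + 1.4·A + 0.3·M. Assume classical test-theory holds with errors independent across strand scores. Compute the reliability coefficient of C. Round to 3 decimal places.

0.915

Var(C) = 1.3² + 1.9² + 1.4² + 0.3² + 2·[2.47·0.39 + 1.82·0.25 + 0.39·0.10 + 2.66·0.44 + 0.57·0.60 + 0.42·0.12] = 7.35 + 6.0402 = 13.3902.
Because errors are independent across components, Cov(Tᵢ,Tⱼ) = Cov(Xᵢ,Xⱼ); the off-diagonal part of the true-score variance is the same as above.
True-score variance = [1.3²·0.77 + 1.9²·0.94 + 1.4²·0.74 + 0.3²·0.76] + 6.0402 = 6.2135 + 6.0402 = 12.2537.
Reliability = 12.2537 / 13.3902 = 0.915.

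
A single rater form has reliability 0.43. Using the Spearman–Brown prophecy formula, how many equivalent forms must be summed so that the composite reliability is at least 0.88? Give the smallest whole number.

k ≥ ρ*(1−ρ₁)/(ρ₁(1−ρ*)) = 0.88·0.57 / (0.43·0.12) = 9.721.
Smallest integer k = 10.

10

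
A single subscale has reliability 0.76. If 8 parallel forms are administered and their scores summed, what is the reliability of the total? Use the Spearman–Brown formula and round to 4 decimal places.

0.9620

ρ_k = kρ / (1 + (k−1)ρ) = 8·0.76 / (1 + 7·0.76) = 6.080 / 6.320 = 0.9620.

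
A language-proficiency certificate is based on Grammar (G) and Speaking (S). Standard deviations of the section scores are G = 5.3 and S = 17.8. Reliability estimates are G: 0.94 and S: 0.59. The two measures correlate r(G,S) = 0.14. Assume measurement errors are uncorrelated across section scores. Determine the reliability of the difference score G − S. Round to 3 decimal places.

0.587

Var(G−S) = 5.3² + 17.8² − 2·5.3·17.8·0.14 = 344.93 − 26.4152 = 318.515.
With uncorrelated errors the cross-covariances are all true-score covariance, so they carry over unchanged; only the diagonal terms shrink to ρᵢσᵢ².
True-score variance = [5.3²·0.94 + 17.8²·0.59] − 26.4152 = 213.34 − 26.4152 = 186.925.
Reliability = 186.925 / 318.515 = 0.587.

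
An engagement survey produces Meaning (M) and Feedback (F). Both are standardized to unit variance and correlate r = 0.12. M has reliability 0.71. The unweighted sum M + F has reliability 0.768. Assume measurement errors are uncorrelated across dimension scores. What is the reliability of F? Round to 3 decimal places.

Var(M+F) = 2 + 2·0.12 = 2.240.
True-score variance = ρ_M + ρ_F + 2·0.12, so 0.768 = (0.71 + ρ_F + 0.24) / 2.240.
ρ_F = 0.768·2.240 − 0.71 − 0.24 = 0.770.

0.770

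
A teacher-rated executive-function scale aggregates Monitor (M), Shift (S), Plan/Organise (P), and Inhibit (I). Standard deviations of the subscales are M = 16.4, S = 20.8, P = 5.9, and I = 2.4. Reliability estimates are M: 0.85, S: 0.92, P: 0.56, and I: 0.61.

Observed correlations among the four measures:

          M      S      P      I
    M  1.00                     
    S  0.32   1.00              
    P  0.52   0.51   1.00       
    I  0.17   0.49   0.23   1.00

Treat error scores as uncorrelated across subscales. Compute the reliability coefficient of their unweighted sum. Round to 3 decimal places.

Var(M+S+P+I) = 16.4² + 20.8² + 5.9² + 2.4² + 2·[16.4·20.8·0.32 + 16.4·5.9·0.52 + 16.4·2.4·0.17 + 20.8·5.9·0.51 + 20.8·2.4·0.49 + 5.9·2.4·0.23] = 742.17 + 512.939 = 1255.11.
Because errors are independent across components, Cov(Tᵢ,Tⱼ) = Cov(Xᵢ,Xⱼ); the off-diagonal part of the true-score variance is the same as above.
True-score variance = [16.4²·0.85 + 20.8²·0.92 + 5.9²·0.56 + 2.4²·0.61] + 512.939 = 649.652 + 512.939 = 1162.59.
Reliability = 1162.59 / 1255.11 = 0.926.

0.926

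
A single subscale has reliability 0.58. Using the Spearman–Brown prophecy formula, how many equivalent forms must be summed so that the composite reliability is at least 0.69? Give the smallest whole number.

k ≥ ρ*(1−ρ₁)/(ρ₁(1−ρ*)) = 0.69·0.42 / (0.58·0.31) = 1.612.
Smallest integer k = 2.

2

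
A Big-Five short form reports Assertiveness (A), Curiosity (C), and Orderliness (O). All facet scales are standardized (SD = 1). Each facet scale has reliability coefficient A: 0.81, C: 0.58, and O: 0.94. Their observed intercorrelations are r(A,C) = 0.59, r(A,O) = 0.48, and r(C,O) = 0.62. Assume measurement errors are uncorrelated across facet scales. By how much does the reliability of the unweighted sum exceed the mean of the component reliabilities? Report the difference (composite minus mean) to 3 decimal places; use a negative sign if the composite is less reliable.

Var(sum) = 3 + 3.38 = 6.38; true-score variance = 2.33 + 3.38 = 5.71; composite reliability = 0.8950.
Mean component reliability = 0.7767.
Difference = 0.8950 − 0.7767 = 0.118.

0.118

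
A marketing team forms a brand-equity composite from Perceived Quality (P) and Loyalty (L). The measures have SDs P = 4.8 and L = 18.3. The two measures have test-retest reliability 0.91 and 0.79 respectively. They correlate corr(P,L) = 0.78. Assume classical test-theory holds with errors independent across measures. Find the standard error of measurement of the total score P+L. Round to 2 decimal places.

8.51

Var(total) = 357.93 + 137.03 = 494.96.
True-score variance = 285.53 + 137.03 = 422.56, so reliability = 0.8537.
Error variance = 494.96 − 422.56 = 72.4005; SEM = √72.4005 = 8.51.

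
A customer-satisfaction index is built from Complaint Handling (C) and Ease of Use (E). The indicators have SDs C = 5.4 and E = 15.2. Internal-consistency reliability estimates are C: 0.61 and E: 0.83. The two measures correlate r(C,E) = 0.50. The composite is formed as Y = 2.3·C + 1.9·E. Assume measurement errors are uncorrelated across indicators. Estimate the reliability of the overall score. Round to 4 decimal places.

0.8501

Var(Y) = 2.3²·5.4² + 1.9²·15.2² + 2·[4.37·5.4·15.2·0.50] = 988.311 + 358.69 = 1347.
With uncorrelated errors the cross-covariances are all true-score covariance, so they carry over unchanged; only the diagonal terms shrink to ρᵢσᵢ².
True-score variance = [2.3²·5.4²·0.61 + 1.9²·15.2²·0.83] + 358.69 = 786.362 + 358.69 = 1145.05.
Reliability = 1145.05 / 1347 = 0.8501.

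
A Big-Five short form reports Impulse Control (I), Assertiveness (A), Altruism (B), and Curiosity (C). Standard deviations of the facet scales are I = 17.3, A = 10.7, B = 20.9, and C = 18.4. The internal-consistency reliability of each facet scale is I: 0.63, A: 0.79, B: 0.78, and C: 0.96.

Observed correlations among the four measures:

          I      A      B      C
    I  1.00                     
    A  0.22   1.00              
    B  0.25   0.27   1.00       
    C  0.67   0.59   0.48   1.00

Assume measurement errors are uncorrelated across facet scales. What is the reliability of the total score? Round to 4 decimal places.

Var(I+A+B+C) = 17.3² + 10.7² + 20.9² + 18.4² + 2·[17.3·10.7·0.22 + 17.3·20.9·0.25 + 17.3·18.4·0.67 + 10.7·20.9·0.27 + 10.7·18.4·0.59 + 20.9·18.4·0.48] = 1189.15 + 1411.04 = 2600.19.
Because errors are independent across components, Cov(Tᵢ,Tⱼ) = Cov(Xᵢ,Xⱼ); the off-diagonal part of the true-score variance is the same as above.
True-score variance = [17.3²·0.63 + 10.7²·0.79 + 20.9²·0.78 + 18.4²·0.96] + 1411.04 = 944.729 + 1411.04 = 2355.77.
Reliability = 2355.77 / 2600.19 = 0.9060.

0.9060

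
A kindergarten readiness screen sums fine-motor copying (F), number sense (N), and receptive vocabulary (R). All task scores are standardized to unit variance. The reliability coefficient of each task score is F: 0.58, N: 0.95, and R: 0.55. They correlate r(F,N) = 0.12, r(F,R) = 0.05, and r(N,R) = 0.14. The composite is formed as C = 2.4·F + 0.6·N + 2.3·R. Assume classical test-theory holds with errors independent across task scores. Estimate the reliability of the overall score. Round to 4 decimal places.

Var(C) = 2.4² + 0.6² + 2.3² + 2·[1.44·0.12 + 5.52·0.05 + 1.38·0.14] = 11.41 + 1.284 = 12.694.
Under uncorrelated errors the observed covariances equal the true-score covariances, so only the own-variance terms attenuate.
True-score variance = [2.4²·0.58 + 0.6²·0.95 + 2.3²·0.55] + 1.284 = 6.5923 + 1.284 = 7.8763.
Reliability = 7.8763 / 12.694 = 0.6205.

0.6205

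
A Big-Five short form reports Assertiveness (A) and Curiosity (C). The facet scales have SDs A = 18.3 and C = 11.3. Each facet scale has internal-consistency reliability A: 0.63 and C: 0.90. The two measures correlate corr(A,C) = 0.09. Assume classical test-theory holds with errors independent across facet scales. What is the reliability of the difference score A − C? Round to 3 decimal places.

0.679

Var(A−C) = 18.3² + 11.3² − 2·18.3·11.3·0.09 = 462.58 − 37.2222 = 425.358.
Because errors are independent across components, Cov(Tᵢ,Tⱼ) = Cov(Xᵢ,Xⱼ); the off-diagonal part of the true-score variance is the same as above.
True-score variance = [18.3²·0.63 + 11.3²·0.90] − 37.2222 = 325.902 − 37.2222 = 288.68.
Reliability = 288.68 / 425.358 = 0.679.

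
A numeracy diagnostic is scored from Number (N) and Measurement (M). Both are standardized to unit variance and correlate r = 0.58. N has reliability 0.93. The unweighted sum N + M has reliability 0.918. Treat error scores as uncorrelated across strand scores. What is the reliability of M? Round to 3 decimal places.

Var(N+M) = 2 + 2·0.58 = 3.160.
True-score variance = ρ_N + ρ_M + 2·0.58, so 0.918 = (0.93 + ρ_M + 1.16) / 3.160.
ρ_M = 0.918·3.160 − 0.93 − 1.16 = 0.811.

0.811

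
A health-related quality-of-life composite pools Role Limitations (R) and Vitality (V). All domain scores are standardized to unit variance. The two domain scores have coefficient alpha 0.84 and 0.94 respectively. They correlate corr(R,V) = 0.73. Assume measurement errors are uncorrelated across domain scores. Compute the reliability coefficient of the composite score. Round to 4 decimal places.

0.9364

Var(R+V) = 2 + 2·[0.73] = 2 + 1.46 = 3.46.
Because errors are independent across components, Cov(Tᵢ,Tⱼ) = Cov(Xᵢ,Xⱼ); the off-diagonal part of the true-score variance is the same as above.
True-score variance = [0.84 + 0.94] + 1.46 = 1.78 + 1.46 = 3.24.
Reliability = 3.24 / 3.46 = 0.9364.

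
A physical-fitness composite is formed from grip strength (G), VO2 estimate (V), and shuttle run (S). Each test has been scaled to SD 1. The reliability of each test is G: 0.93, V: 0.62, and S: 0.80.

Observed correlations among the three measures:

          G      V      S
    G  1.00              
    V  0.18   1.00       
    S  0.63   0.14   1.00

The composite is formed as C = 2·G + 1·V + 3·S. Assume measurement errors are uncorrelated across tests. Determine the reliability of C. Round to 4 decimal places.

0.8936

Var(C) = 2² + 1 + 3² + 2·[2·0.18 + 6·0.63 + 3·0.14] = 14 + 9.12 = 23.12.
Under uncorrelated errors the observed covariances equal the true-score covariances, so only the own-variance terms attenuate.
True-score variance = [2²·0.93 + 0.62 + 3²·0.80] + 9.12 = 11.54 + 9.12 = 20.66.
Reliability = 20.66 / 23.12 = 0.8936.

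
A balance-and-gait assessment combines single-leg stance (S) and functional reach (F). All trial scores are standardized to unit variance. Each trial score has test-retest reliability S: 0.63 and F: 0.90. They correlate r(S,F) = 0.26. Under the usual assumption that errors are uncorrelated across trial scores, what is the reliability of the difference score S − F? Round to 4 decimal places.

0.6824

Var(S−F) = 1 + 1 − 2·0.26 = 2 − 0.52 = 1.48.
Under uncorrelated errors the observed covariances equal the true-score covariances, so only the own-variance terms attenuate.
True-score variance = [0.63 + 0.90] − 0.52 = 1.53 − 0.52 = 1.01.
Reliability = 1.01 / 1.48 = 0.6824.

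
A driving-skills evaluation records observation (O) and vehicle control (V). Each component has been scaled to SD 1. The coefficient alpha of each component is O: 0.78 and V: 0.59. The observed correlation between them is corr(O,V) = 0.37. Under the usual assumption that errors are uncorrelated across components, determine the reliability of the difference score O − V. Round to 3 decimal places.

Var(O−V) = 1 + 1 − 2·0.37 = 2 − 0.74 = 1.26.
With uncorrelated errors the cross-covariances are all true-score covariance, so they carry over unchanged; only the diagonal terms shrink to ρᵢσᵢ².
True-score variance = [0.78 + 0.59] − 0.74 = 1.37 − 0.74 = 0.63.
Reliability = 0.63 / 1.26 = 0.500.

0.500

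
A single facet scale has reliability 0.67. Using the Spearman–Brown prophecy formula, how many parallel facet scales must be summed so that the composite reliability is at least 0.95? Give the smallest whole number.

k ≥ ρ*(1−ρ₁)/(ρ₁(1−ρ*)) = 0.95·0.33 / (0.67·0.05) = 9.358.
Smallest integer k = 10.

10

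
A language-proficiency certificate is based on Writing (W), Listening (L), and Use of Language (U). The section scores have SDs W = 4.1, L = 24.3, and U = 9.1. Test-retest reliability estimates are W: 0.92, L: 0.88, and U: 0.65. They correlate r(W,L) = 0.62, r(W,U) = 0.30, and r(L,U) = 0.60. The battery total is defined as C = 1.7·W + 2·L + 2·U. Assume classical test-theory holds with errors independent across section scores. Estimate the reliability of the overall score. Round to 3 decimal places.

Var(C) = 1.7²·4.1² + 2²·24.3² + 2²·9.1² + 2·[3.4·4.1·24.3·0.62 + 3.4·4.1·9.1·0.30 + 4·24.3·9.1·0.60] = 2741.78 + 1557.58 = 4299.36.
With uncorrelated errors the cross-covariances are all true-score covariance, so they carry over unchanged; only the diagonal terms shrink to ρᵢσᵢ².
True-score variance = [1.7²·4.1²·0.92 + 2²·24.3²·0.88 + 2²·9.1²·0.65] + 1557.58 = 2338.53 + 1557.58 = 3896.1.
Reliability = 3896.1 / 4299.36 = 0.906.

0.906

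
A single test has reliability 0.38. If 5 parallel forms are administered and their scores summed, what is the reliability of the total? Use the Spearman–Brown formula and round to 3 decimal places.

0.754

ρ_k = kρ / (1 + (k−1)ρ) = 5·0.38 / (1 + 4·0.38) = 1.900 / 2.520 = 0.754.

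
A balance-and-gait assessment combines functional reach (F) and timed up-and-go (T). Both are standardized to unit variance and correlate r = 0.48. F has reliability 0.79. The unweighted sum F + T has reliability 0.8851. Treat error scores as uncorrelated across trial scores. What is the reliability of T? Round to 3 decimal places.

Var(F+T) = 2 + 2·0.48 = 2.960.
True-score variance = ρ_F + ρ_T + 2·0.48, so 0.8851 = (0.79 + ρ_T + 0.96) / 2.960.
ρ_T = 0.8851·2.960 − 0.79 − 0.96 = 0.870.

0.870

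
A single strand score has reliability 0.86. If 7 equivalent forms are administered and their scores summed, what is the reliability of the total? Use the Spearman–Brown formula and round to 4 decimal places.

ρ_k = kρ / (1 + (k−1)ρ) = 7·0.86 / (1 + 6·0.86) = 6.020 / 6.160 = 0.9773.

0.9773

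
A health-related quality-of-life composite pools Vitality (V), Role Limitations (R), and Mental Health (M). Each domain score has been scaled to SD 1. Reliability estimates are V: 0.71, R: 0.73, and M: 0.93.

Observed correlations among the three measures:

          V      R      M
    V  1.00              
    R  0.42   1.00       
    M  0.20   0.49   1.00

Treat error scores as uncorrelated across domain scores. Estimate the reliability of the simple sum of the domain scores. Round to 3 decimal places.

0.879

Var(V+R+M) = 3 + 2·[0.42 + 0.20 + 0.49] = 3 + 2.22 = 5.22.
Under uncorrelated errors the observed covariances equal the true-score covariances, so only the own-variance terms attenuate.
True-score variance = [0.71 + 0.73 + 0.93] + 2.22 = 2.37 + 2.22 = 4.59.
Reliability = 4.59 / 5.22 = 0.879.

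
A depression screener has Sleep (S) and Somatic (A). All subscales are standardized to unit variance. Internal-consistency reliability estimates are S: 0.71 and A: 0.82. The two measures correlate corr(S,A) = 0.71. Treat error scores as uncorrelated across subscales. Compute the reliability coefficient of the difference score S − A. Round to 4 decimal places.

0.1897

Var(S−A) = 1 + 1 − 2·0.71 = 2 − 1.42 = 0.58.
With uncorrelated errors the cross-covariances are all true-score covariance, so they carry over unchanged; only the diagonal terms shrink to ρᵢσᵢ².
True-score variance = [0.71 + 0.82] − 1.42 = 1.53 − 1.42 = 0.11.
Reliability = 0.11 / 0.58 = 0.1897.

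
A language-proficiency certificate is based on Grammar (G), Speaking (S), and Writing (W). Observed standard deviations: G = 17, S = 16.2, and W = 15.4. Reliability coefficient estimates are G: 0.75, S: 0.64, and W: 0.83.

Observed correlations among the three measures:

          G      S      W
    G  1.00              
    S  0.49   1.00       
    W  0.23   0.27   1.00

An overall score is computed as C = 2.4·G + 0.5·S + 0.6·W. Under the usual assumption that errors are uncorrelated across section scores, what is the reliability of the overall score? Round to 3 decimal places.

0.807

Var(C) = 2.4²·17² + 0.5²·16.2² + 0.6²·15.4² + 2·[1.2·17·16.2·0.49 + 1.44·17·15.4·0.23 + 0.3·16.2·15.4·0.27] = 1815.63 + 537.702 = 2353.33.
Because errors are independent across components, Cov(Tᵢ,Tⱼ) = Cov(Xᵢ,Xⱼ); the off-diagonal part of the true-score variance is the same as above.
True-score variance = [2.4²·17²·0.75 + 0.5²·16.2²·0.64 + 0.6²·15.4²·0.83] + 537.702 = 1361.33 + 537.702 = 1899.04.
Reliability = 1899.04 / 2353.33 = 0.807.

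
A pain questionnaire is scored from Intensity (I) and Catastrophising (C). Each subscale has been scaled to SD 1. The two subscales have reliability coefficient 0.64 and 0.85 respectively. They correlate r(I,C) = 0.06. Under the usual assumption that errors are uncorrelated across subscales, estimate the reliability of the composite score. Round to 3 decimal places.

Var(I+C) = 2 + 2·[0.06] = 2 + 0.12 = 2.12.
With uncorrelated errors the cross-covariances are all true-score covariance, so they carry over unchanged; only the diagonal terms shrink to ρᵢσᵢ².
True-score variance = [0.64 + 0.85] + 0.12 = 1.49 + 0.12 = 1.61.
Reliability = 1.61 / 2.12 = 0.759.

0.759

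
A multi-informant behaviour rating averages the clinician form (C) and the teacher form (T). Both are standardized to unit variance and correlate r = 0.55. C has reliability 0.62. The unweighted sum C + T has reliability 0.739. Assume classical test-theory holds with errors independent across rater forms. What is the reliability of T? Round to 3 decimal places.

Var(C+T) = 2 + 2·0.55 = 3.100.
True-score variance = ρ_C + ρ_T + 2·0.55, so 0.739 = (0.62 + ρ_T + 1.10) / 3.100.
ρ_T = 0.739·3.100 − 0.62 − 1.10 = 0.571.

0.571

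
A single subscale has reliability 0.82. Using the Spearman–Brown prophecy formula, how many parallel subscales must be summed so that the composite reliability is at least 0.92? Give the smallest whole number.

3

k ≥ ρ*(1−ρ₁)/(ρ₁(1−ρ*)) = 0.92·0.18 / (0.82·0.08) = 2.524.
Smallest integer k = 3.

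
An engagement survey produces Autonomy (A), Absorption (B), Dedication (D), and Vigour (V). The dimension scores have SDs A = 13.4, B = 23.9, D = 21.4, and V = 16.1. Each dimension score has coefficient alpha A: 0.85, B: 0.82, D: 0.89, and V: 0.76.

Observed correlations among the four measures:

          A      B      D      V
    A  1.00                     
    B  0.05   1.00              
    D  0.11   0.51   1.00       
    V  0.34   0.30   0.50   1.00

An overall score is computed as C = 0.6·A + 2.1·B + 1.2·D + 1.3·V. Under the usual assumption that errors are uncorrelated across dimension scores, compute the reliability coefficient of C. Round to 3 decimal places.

0.899

Var(C) = 0.6²·13.4² + 2.1²·23.9² + 1.2²·21.4² + 1.3²·16.1² + 2·[1.26·13.4·23.9·0.05 + 0.72·13.4·21.4·0.11 + 0.78·13.4·16.1·0.34 + 2.52·23.9·21.4·0.51 + 2.73·23.9·16.1·0.30 + 1.56·21.4·16.1·0.50] = 3681.2 + 2682.63 = 6363.83.
Because errors are independent across components, Cov(Tᵢ,Tⱼ) = Cov(Xᵢ,Xⱼ); the off-diagonal part of the true-score variance is the same as above.
True-score variance = [0.6²·13.4²·0.85 + 2.1²·23.9²·0.82 + 1.2²·21.4²·0.89 + 1.3²·16.1²·0.76] + 2682.63 = 3040.41 + 2682.63 = 5723.04.
Reliability = 5723.04 / 6363.83 = 0.899.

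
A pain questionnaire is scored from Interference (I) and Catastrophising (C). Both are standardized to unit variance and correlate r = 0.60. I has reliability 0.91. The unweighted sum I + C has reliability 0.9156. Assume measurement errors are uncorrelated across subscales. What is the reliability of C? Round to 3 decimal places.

Var(I+C) = 2 + 2·0.60 = 3.200.
True-score variance = ρ_I + ρ_C + 2·0.60, so 0.9156 = (0.91 + ρ_C + 1.20) / 3.200.
ρ_C = 0.9156·3.200 − 0.91 − 1.20 = 0.820.

0.820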